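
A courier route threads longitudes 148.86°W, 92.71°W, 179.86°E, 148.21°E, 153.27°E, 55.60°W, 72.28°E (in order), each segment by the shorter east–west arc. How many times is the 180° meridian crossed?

2

Leg 1: -148.86° → -92.71°, shortest Δλ = 56.15° (east) — does not cross 180°.
Leg 2: -92.71° → +179.86°, shortest Δλ = -87.43° (west) — crosses 180°.
Leg 3: +179.86° → +148.21°, shortest Δλ = -31.65° (west) — does not cross 180°.
Leg 4: +148.21° → +153.27°, shortest Δλ = 5.06° (east) — does not cross 180°.
Leg 5: +153.27° → -55.60°, shortest Δλ = 151.13° (east) — crosses 180°.
Leg 6: -55.60° → +72.28°, shortest Δλ = 127.88° (east) — does not cross 180°.
Total crossings: 2.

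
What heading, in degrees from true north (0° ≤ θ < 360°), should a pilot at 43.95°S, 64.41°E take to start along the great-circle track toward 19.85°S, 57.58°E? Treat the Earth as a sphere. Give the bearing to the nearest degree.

345°

Δλ = 57.58 − 64.41 = -6.83°.
θ = atan2( sin Δλ · cos φ₂ , cos φ₁ · sin φ₂ − sin φ₁ · cos φ₂ · cos Δλ )
  = atan2(-0.11186, 0.40370) = -15.487° → normalised to [0°, 360°): 344.513°.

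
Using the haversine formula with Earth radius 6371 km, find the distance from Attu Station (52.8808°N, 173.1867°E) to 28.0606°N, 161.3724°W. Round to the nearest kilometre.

Δλ = -161.3724 − 173.1867 = -334.5591°; wrapped into (−180°, 180°]: 25.4409°.
Δφ = 28.0606 − 52.8808 = -24.8202°.
a = sin²(Δφ/2) + cos φ₁ · cos φ₂ · sin²(Δλ/2) = 0.072006.
c = 2·atan2(√a, √(1−a)) = 0.54334 rad → d = 6371·c ≈ 3461.59 km.

3462 km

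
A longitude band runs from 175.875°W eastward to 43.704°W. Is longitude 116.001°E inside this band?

Band width going east from -175.875° to -43.704°: ((-43.704 − -175.875) mod 360) = 132.171°.
Offset of +116.001° east of the west edge: ((116.001 − -175.875) mod 360) = 291.876°.
291.876° > 132.171° ⇒ outside.

No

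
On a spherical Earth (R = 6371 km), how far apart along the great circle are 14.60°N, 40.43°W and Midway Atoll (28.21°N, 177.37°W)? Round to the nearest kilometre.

Δλ = -177.37 − -40.43 = -136.94°.
Δφ = 28.21 − 14.60 = 13.61°.
a = sin²(Δφ/2) + cos φ₁ · cos φ₂ · sin²(Δλ/2) = 0.751955.
c = 2·atan2(√a, √(1−a)) = 2.09892 rad → d = 6371·c ≈ 13372.19 km.

13372 km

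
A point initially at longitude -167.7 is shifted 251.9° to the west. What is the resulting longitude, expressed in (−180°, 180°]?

Start at -167.7°; shift −251.9° → -419.6°.
-419.6° lies outside (−180°, 180°]; add 360° → -59.6°.

-59.6°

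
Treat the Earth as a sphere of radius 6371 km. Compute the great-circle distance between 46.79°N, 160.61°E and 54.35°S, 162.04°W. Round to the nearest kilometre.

Δλ = -162.04 − 160.61 = -322.65°; wrapped into (−180°, 180°]: 37.35°.
Δφ = -54.35 − 46.79 = -101.14°.
a = sin²(Δφ/2) + cos φ₁ · cos φ₂ · sin²(Δλ/2) = 0.637517.
c = 2·atan2(√a, √(1−a)) = 1.84942 rad → d = 6371·c ≈ 11782.67 km.

11783 km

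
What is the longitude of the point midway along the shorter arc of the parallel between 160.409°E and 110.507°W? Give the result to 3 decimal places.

Signed shortest Δλ from +160.409° to -110.507° is +89.084°.
Midpoint longitude = +160.409° + (+89.084°)/2 = +160.409° + 44.542° = +204.951°.
Normalise into (−180°, 180°]: -155.049°.
(The naïve average (+160.409 + -110.507)/2 = 24.951° is on the wrong side of the globe.)

155.049°W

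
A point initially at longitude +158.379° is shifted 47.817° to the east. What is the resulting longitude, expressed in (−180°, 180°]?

-153.804°

Start at +158.379°; shift +47.817° → +206.196°.
+206.196° lies outside (−180°, 180°]; subtract 360° → -153.804°.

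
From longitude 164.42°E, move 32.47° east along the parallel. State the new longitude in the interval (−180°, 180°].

163.11°W

Start at +164.42°; shift +32.47° → +196.89°.
+196.89° lies outside (−180°, 180°]; subtract 360° → -163.11°.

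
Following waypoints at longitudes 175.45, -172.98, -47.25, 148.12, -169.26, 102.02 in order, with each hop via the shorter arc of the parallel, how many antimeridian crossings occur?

Leg 1: +175.45° → -172.98°, shortest Δλ = 11.57° (east) — crosses 180°.
Leg 2: -172.98° → -47.25°, shortest Δλ = 125.73° (east) — does not cross 180°.
Leg 3: -47.25° → +148.12°, shortest Δλ = -164.63° (west) — crosses 180°.
Leg 4: +148.12° → -169.26°, shortest Δλ = 42.62° (east) — crosses 180°.
Leg 5: -169.26° → +102.02°, shortest Δλ = -88.72° (west) — crosses 180°.
Total crossings: 4.

4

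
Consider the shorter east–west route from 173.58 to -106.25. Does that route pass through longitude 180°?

Yes

Naïve |-106.25 − 173.58| = 279.83° > 180°, so the shorter arc goes the other way round — across 180°.
Signed shortest Δλ = ((-106.25 − 173.58 + 180) mod 360) − 180 = 80.17°.
Going east by 80.17° from +173.58° passes through 180° before reaching -106.25°.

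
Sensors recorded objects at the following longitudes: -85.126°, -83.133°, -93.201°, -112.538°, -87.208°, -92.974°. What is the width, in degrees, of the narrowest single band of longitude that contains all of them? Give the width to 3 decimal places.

29.405°

Sort the longitudes: -112.538°, -93.201°, -92.974°, -87.208°, -85.126°, -83.133°.
Eastward gaps between consecutive values (wrapping around): 19.337°, 0.227°, 5.766°, 2.082°, 1.993°, 330.595°.
Largest gap = 330.595° ⇒ minimal covering band is its complement: 360° − 330.595° = 29.405°.
Band runs from -112.538° eastward to -83.133°.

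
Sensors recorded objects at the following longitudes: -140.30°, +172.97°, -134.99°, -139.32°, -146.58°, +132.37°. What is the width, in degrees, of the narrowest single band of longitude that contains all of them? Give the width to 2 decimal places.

92.64°

Sort the longitudes: -146.58°, -140.30°, -139.32°, -134.99°, +132.37°, +172.97°.
Eastward gaps between consecutive values (wrapping around): 6.28°, 0.98°, 4.33°, 267.36°, 40.60°, 40.45°.
Largest gap = 267.36° ⇒ minimal covering band is its complement: 360° − 267.36° = 92.64°.
Band runs from +132.37° eastward to -134.99°, crossing the antimeridian.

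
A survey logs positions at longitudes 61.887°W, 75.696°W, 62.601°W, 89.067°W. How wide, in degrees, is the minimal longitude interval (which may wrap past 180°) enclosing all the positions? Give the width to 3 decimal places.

Sort the longitudes: -89.067°, -75.696°, -62.601°, -61.887°.
Eastward gaps between consecutive values (wrapping around): 13.371°, 13.095°, 0.714°, 332.820°.
Largest gap = 332.820° ⇒ minimal covering band is its complement: 360° − 332.820° = 27.180°.
Band runs from -89.067° eastward to -61.887°.

27.180°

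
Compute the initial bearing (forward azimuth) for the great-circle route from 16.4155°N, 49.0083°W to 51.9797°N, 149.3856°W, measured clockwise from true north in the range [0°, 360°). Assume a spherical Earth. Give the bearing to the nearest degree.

322°

Δλ = -149.3856 − -49.0083 = -100.3773°.
θ = atan2( sin Δλ · cos φ₂ , cos φ₁ · sin φ₂ − sin φ₁ · cos φ₂ · cos Δλ )
  = atan2(-0.60587, 0.78703) = -37.589° → normalised to [0°, 360°): 322.411°.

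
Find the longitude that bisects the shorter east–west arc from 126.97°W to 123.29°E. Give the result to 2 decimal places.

Signed shortest Δλ from -126.97° to +123.29° is -109.74°.
Midpoint longitude = -126.97° + (-109.74°)/2 = -126.97° − 54.87° = -181.84°.
Normalise into (−180°, 180°]: +178.16°.
(The naïve average (-126.97 + +123.29)/2 = -1.84° is on the wrong side of the globe.)

178.16°E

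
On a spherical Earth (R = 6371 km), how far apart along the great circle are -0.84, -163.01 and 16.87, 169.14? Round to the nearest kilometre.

Δλ = 169.14 − -163.01 = 332.15°; wrapped into (−180°, 180°]: -27.85°.
Δφ = 16.87 − -0.84 = 17.71°.
a = sin²(Δφ/2) + cos φ₁ · cos φ₂ · sin²(Δλ/2) = 0.079111.
c = 2·atan2(√a, √(1−a)) = 0.57023 rad → d = 6371·c ≈ 3632.92 km.

3633 km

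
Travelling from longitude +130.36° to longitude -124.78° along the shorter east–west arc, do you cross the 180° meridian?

Naïve |-124.78 − 130.36| = 255.14° > 180°, so the shorter arc goes the other way round — across 180°.
Signed shortest Δλ = ((-124.78 − 130.36 + 180) mod 360) − 180 = 104.86°.
Going east by 104.86° from +130.36° passes through 180° before reaching -124.78°.

Yes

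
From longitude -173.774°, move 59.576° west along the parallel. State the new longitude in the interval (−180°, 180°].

+126.650°

Start at -173.774°; shift −59.576° → -233.350°.
-233.350° lies outside (−180°, 180°]; add 360° → +126.650°.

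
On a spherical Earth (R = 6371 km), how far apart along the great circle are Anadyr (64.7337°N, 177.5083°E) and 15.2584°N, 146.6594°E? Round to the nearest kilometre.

5975 km

Δλ = 146.6594 − 177.5083 = -30.8489°.
Δφ = 15.2584 − 64.7337 = -49.4753°.
a = sin²(Δφ/2) + cos φ₁ · cos φ₂ · sin²(Δλ/2) = 0.204241.
c = 2·atan2(√a, √(1−a)) = 0.93786 rad → d = 6371·c ≈ 5975.08 km.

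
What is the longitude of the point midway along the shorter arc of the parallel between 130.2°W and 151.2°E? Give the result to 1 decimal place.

Signed shortest Δλ from -130.2° to +151.2° is -78.6°.
Midpoint longitude = -130.2° + (-78.6°)/2 = -130.2° − 39.3° = -169.5°.
(The naïve average (-130.2 + +151.2)/2 = 10.5° is on the wrong side of the globe.)

169.5°W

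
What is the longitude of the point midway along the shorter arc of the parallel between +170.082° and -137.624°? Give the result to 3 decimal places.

-163.771°

Signed shortest Δλ from +170.082° to -137.624° is +52.294°.
Midpoint longitude = +170.082° + (+52.294°)/2 = +170.082° + 26.147° = +196.229°.
Normalise into (−180°, 180°]: -163.771°.
(The naïve average (+170.082 + -137.624)/2 = 16.229° is on the wrong side of the globe.)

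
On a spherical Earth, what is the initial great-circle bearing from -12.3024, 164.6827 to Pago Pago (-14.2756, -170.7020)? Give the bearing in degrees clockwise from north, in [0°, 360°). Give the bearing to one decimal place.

Δλ = -170.7020 − 164.6827 = -335.3847°; wrapped into (−180°, 180°]: 24.6153°.
θ = atan2( sin Δλ · cos φ₂ , cos φ₁ · sin φ₂ − sin φ₁ · cos φ₂ · cos Δλ )
  = atan2(0.40366, -0.05320) = 97.508° → normalised to [0°, 360°): 97.508°.

97.5°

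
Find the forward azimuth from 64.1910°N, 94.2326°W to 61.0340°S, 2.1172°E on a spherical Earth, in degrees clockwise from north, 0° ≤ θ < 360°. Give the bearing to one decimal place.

Δλ = 2.1172 − -94.2326 = 96.3498°.
θ = atan2( sin Δλ · cos φ₂ , cos φ₁ · sin φ₂ − sin φ₁ · cos φ₂ · cos Δλ )
  = atan2(0.48132, -0.33269) = 124.653° → normalised to [0°, 360°): 124.653°.

124.7°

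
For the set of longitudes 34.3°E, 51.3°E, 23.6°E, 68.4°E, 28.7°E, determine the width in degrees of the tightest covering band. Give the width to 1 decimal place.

Sort the longitudes: +23.6°, +28.7°, +34.3°, +51.3°, +68.4°.
Eastward gaps between consecutive values (wrapping around): 5.1°, 5.6°, 17.0°, 17.1°, 315.2°.
Largest gap = 315.2° ⇒ minimal covering band is its complement: 360° − 315.2° = 44.8°.
Band runs from +23.6° eastward to +68.4°.

44.8°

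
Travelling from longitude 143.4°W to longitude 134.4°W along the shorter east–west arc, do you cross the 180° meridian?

No

Signed shortest Δλ = ((-134.4 − -143.4 + 180) mod 360) − 180 = 9.0°.
Going east by 9.0° from -143.4° reaches -134.4° without touching 180°.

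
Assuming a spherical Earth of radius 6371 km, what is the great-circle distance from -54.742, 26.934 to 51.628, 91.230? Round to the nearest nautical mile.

Δλ = 91.230 − 26.934 = 64.296°.
Δφ = 51.628 − -54.742 = 106.370°.
a = sin²(Δφ/2) + cos φ₁ · cos φ₂ · sin²(Δλ/2) = 0.742380.
c = 2·atan2(√a, √(1−a)) = 2.07689 rad → d = 6371·c ≈ 13231.84 km ≈ 7144.62 nmi.

7145 nmi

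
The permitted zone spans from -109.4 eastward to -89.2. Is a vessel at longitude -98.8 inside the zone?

Yes

Band width going east from -109.4° to -89.2°: ((-89.2 − -109.4) mod 360) = 20.2°.
Offset of -98.8° east of the west edge: ((-98.8 − -109.4) mod 360) = 10.6°.
10.6° ≤ 20.2° ⇒ inside.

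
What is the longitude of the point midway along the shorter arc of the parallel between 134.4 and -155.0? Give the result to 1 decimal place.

Signed shortest Δλ from +134.4° to -155.0° is +70.6°.
Midpoint longitude = +134.4° + (+70.6°)/2 = +134.4° + 35.3° = +169.7°.
(The naïve average (+134.4 + -155.0)/2 = -10.3° is on the wrong side of the globe.)

+169.7°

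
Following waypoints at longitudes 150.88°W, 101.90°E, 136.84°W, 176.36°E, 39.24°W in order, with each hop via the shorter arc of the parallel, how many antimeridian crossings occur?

Leg 1: -150.88° → +101.90°, shortest Δλ = -107.22° (west) — crosses 180°.
Leg 2: +101.90° → -136.84°, shortest Δλ = 121.26° (east) — crosses 180°.
Leg 3: -136.84° → +176.36°, shortest Δλ = -46.8° (west) — crosses 180°.
Leg 4: +176.36° → -39.24°, shortest Δλ = 144.4° (east) — crosses 180°.
Total crossings: 4.

4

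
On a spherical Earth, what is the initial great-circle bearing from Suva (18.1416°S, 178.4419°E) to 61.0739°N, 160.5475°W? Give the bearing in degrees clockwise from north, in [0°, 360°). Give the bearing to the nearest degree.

10°

Δλ = -160.5475 − 178.4419 = -338.9894°; wrapped into (−180°, 180°]: 21.0106°.
θ = atan2( sin Δλ · cos φ₂ , cos φ₁ · sin φ₂ − sin φ₁ · cos φ₂ · cos Δλ )
  = atan2(0.17342, 0.97232) = 10.113° → normalised to [0°, 360°): 10.113°.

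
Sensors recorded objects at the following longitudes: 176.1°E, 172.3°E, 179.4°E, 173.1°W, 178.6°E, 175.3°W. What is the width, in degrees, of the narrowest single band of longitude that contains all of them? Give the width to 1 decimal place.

Sort the longitudes: -175.3°, -173.1°, +172.3°, +176.1°, +178.6°, +179.4°.
Eastward gaps between consecutive values (wrapping around): 2.2°, 345.4°, 3.8°, 2.5°, 0.8°, 5.3°.
Largest gap = 345.4° ⇒ minimal covering band is its complement: 360° − 345.4° = 14.6°.
Band runs from +172.3° eastward to -173.1°, crossing the antimeridian.

14.6°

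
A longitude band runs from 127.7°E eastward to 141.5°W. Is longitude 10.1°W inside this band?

Band width going east from +127.7° to -141.5°: ((-141.5 − 127.7) mod 360) = 90.8°.
Offset of -10.1° east of the west edge: ((-10.1 − 127.7) mod 360) = 222.2°.
222.2° > 90.8° ⇒ outside.

No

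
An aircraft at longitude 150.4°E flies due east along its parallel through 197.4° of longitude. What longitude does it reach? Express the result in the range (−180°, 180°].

Start at +150.4°; shift +197.4° → +347.8°.
+347.8° lies outside (−180°, 180°]; subtract 360° → -12.2°.

12.2°W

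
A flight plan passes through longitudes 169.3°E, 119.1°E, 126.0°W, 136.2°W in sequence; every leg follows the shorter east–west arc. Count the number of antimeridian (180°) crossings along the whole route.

Leg 1: +169.3° → +119.1°, shortest Δλ = -50.2° (west) — does not cross 180°.
Leg 2: +119.1° → -126.0°, shortest Δλ = 114.9° (east) — crosses 180°.
Leg 3: -126.0° → -136.2°, shortest Δλ = -10.2° (west) — does not cross 180°.
Total crossings: 1.

1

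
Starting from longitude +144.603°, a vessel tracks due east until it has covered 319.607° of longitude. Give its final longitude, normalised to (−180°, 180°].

Start at +144.603°; shift +319.607° → +464.210°.
+464.210° lies outside (−180°, 180°]; subtract 360° → +104.210°.

+104.210°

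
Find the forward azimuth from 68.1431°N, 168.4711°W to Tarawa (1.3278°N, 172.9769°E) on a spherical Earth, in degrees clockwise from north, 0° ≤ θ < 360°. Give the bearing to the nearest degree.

200°

Δλ = 172.9769 − -168.4711 = 341.4480°; wrapped into (−180°, 180°]: -18.5520°.
θ = atan2( sin Δλ · cos φ₂ , cos φ₁ · sin φ₂ − sin φ₁ · cos φ₂ · cos Δλ )
  = atan2(-0.31808, -0.87102) = -159.939° → normalised to [0°, 360°): 200.061°.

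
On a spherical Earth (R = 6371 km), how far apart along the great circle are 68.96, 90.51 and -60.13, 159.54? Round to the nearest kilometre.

Δλ = 159.54 − 90.51 = 69.03°.
Δφ = -60.13 − 68.96 = -129.09°.
a = sin²(Δφ/2) + cos φ₁ · cos φ₂ · sin²(Δλ/2) = 0.872677.
c = 2·atan2(√a, √(1−a)) = 2.41186 rad → d = 6371·c ≈ 15365.97 km.

15366 km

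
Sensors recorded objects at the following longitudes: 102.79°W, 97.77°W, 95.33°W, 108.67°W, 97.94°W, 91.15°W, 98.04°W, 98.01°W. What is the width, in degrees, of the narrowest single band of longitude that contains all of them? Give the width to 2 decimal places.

17.52°

Sort the longitudes: -108.67°, -102.79°, -98.04°, -98.01°, -97.94°, -97.77°, -95.33°, -91.15°.
Eastward gaps between consecutive values (wrapping around): 5.88°, 4.75°, 0.03°, 0.07°, 0.17°, 2.44°, 4.18°, 342.48°.
Largest gap = 342.48° ⇒ minimal covering band is its complement: 360° − 342.48° = 17.52°.
Band runs from -108.67° eastward to -91.15°.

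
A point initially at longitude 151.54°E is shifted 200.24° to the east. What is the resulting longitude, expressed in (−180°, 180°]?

Start at +151.54°; shift +200.24° → +351.78°.
+351.78° lies outside (−180°, 180°]; subtract 360° → -8.22°.

8.22°W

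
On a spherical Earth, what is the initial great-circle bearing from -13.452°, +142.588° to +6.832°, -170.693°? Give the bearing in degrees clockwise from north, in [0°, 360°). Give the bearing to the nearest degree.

Δλ = -170.693 − 142.588 = -313.281°; wrapped into (−180°, 180°]: 46.719°.
θ = atan2( sin Δλ · cos φ₂ , cos φ₁ · sin φ₂ − sin φ₁ · cos φ₂ · cos Δλ )
  = atan2(0.72283, 0.27405) = 69.237° → normalised to [0°, 360°): 69.237°.

69°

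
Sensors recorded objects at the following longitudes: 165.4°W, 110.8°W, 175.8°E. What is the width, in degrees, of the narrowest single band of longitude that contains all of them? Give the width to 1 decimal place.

Sort the longitudes: -165.4°, -110.8°, +175.8°.
Eastward gaps between consecutive values (wrapping around): 54.6°, 286.6°, 18.8°.
Largest gap = 286.6° ⇒ minimal covering band is its complement: 360° − 286.6° = 73.4°.
Band runs from +175.8° eastward to -110.8°, crossing the antimeridian.

73.4°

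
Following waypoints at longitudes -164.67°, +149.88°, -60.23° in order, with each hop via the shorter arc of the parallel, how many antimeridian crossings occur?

Leg 1: -164.67° → +149.88°, shortest Δλ = -45.45° (west) — crosses 180°.
Leg 2: +149.88° → -60.23°, shortest Δλ = 149.89° (east) — crosses 180°.
Total crossings: 2.

2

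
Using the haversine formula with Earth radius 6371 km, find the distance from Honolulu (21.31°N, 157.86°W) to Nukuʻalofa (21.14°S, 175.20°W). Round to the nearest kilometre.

5082 km

Δλ = -175.20 − -157.86 = -17.34°.
Δφ = -21.14 − 21.31 = -42.45°.
a = sin²(Δφ/2) + cos φ₁ · cos φ₂ · sin²(Δλ/2) = 0.150812.
c = 2·atan2(√a, √(1−a)) = 0.79767 rad → d = 6371·c ≈ 5081.96 km.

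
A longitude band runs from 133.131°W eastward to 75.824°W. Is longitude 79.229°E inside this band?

No

Band width going east from -133.131° to -75.824°: ((-75.824 − -133.131) mod 360) = 57.307°.
Offset of +79.229° east of the west edge: ((79.229 − -133.131) mod 360) = 212.360°.
212.360° > 57.307° ⇒ outside.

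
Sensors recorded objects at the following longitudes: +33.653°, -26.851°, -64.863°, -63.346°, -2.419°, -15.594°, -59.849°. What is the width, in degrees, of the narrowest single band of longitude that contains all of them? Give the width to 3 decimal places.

98.516°

Sort the longitudes: -64.863°, -63.346°, -59.849°, -26.851°, -15.594°, -2.419°, +33.653°.
Eastward gaps between consecutive values (wrapping around): 1.517°, 3.497°, 32.998°, 11.257°, 13.175°, 36.072°, 261.484°.
Largest gap = 261.484° ⇒ minimal covering band is its complement: 360° − 261.484° = 98.516°.
Band runs from -64.863° eastward to +33.653°.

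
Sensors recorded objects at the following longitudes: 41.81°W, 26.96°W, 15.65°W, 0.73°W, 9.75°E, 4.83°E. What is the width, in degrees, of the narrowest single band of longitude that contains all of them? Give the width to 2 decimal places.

51.56°

Sort the longitudes: -41.81°, -26.96°, -15.65°, -0.73°, +4.83°, +9.75°.
Eastward gaps between consecutive values (wrapping around): 14.85°, 11.31°, 14.92°, 5.56°, 4.92°, 308.44°.
Largest gap = 308.44° ⇒ minimal covering band is its complement: 360° − 308.44° = 51.56°.
Band runs from -41.81° eastward to +9.75°.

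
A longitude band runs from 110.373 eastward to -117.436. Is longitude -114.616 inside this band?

Band width going east from +110.373° to -117.436°: ((-117.436 − 110.373) mod 360) = 132.191°.
Offset of -114.616° east of the west edge: ((-114.616 − 110.373) mod 360) = 135.011°.
135.011° > 132.191° ⇒ outside.

No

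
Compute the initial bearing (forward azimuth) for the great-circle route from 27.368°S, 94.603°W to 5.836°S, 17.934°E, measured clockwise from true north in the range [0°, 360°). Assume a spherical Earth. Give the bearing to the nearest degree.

Δλ = 17.934 − -94.603 = 112.537°.
θ = atan2( sin Δλ · cos φ₂ , cos φ₁ · sin φ₂ − sin φ₁ · cos φ₂ · cos Δλ )
  = atan2(0.91885, -0.26558) = 106.121° → normalised to [0°, 360°): 106.121°.

106°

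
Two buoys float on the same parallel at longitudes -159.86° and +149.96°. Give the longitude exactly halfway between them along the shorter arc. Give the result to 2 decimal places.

+175.05°

Signed shortest Δλ from -159.86° to +149.96° is -50.18°.
Midpoint longitude = -159.86° + (-50.18°)/2 = -159.86° − 25.09° = -184.95°.
Normalise into (−180°, 180°]: +175.05°.
(The naïve average (-159.86 + +149.96)/2 = -4.95° is on the wrong side of the globe.)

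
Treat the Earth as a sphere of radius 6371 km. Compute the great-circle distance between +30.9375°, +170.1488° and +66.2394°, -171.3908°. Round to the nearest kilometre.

4117 km

Δλ = -171.3908 − 170.1488 = -341.5396°; wrapped into (−180°, 180°]: 18.4604°.
Δφ = 66.2394 − 30.9375 = 35.3019°.
a = sin²(Δφ/2) + cos φ₁ · cos φ₂ · sin²(Δλ/2) = 0.100832.
c = 2·atan2(√a, √(1−a)) = 0.64627 rad → d = 6371·c ≈ 4117.39 km.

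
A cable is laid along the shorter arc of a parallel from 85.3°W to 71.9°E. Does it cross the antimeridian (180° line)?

No

Signed shortest Δλ = ((71.9 − -85.3 + 180) mod 360) − 180 = 157.2°.
Going east by 157.2° from -85.3° reaches +71.9° without touching 180°.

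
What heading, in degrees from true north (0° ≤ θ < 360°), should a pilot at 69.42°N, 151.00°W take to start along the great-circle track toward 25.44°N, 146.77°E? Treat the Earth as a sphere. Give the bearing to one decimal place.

Δλ = 146.77 − -151.00 = 297.77°; wrapped into (−180°, 180°]: -62.23°.
θ = atan2( sin Δλ · cos φ₂ , cos φ₁ · sin φ₂ − sin φ₁ · cos φ₂ · cos Δλ )
  = atan2(-0.79903, -0.24290) = -106.909° → normalised to [0°, 360°): 253.091°.

253.1°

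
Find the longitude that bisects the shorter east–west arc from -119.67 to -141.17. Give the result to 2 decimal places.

Signed shortest Δλ from -119.67° to -141.17° is -21.50°.
Midpoint longitude = -119.67° + (-21.50°)/2 = -119.67° − 10.75° = -130.42°.

-130.42°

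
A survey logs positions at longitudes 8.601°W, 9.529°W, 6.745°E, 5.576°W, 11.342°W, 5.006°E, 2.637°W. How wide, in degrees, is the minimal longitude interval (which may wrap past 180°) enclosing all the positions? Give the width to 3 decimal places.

Sort the longitudes: -11.342°, -9.529°, -8.601°, -5.576°, -2.637°, +5.006°, +6.745°.
Eastward gaps between consecutive values (wrapping around): 1.813°, 0.928°, 3.025°, 2.939°, 7.643°, 1.739°, 341.913°.
Largest gap = 341.913° ⇒ minimal covering band is its complement: 360° − 341.913° = 18.087°.
Band runs from -11.342° eastward to +6.745°.

18.087°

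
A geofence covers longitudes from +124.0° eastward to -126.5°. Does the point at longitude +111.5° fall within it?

No

Band width going east from +124.0° to -126.5°: ((-126.5 − 124.0) mod 360) = 109.5°.
Offset of +111.5° east of the west edge: ((111.5 − 124.0) mod 360) = 347.5°.
347.5° > 109.5° ⇒ outside.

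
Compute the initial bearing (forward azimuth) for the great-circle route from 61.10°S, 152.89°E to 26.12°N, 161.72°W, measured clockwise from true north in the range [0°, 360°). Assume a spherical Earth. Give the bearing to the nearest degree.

40°

Δλ = -161.72 − 152.89 = -314.61°; wrapped into (−180°, 180°]: 45.39°.
θ = atan2( sin Δλ · cos φ₂ , cos φ₁ · sin φ₂ − sin φ₁ · cos φ₂ · cos Δλ )
  = atan2(0.63920, 0.76480) = 39.888° → normalised to [0°, 360°): 39.888°.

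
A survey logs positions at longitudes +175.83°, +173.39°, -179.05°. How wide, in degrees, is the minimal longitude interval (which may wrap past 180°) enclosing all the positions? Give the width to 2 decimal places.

7.56°

Sort the longitudes: -179.05°, +173.39°, +175.83°.
Eastward gaps between consecutive values (wrapping around): 352.44°, 2.44°, 5.12°.
Largest gap = 352.44° ⇒ minimal covering band is its complement: 360° − 352.44° = 7.56°.
Band runs from +173.39° eastward to -179.05°, crossing the antimeridian.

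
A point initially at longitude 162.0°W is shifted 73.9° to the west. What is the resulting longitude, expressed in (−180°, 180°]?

Start at -162.0°; shift −73.9° → -235.9°.
-235.9° lies outside (−180°, 180°]; add 360° → +124.1°.

124.1°E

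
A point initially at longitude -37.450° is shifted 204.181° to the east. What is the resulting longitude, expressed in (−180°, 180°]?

+166.731°

Start at -37.450°; shift +204.181° → +166.731°.
+166.731° already lies in (−180°, 180°].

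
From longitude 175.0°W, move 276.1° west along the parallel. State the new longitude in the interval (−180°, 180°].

91.1°W

Start at -175.0°; shift −276.1° → -451.1°.
-451.1° lies outside (−180°, 180°]; add 360° → -91.1°.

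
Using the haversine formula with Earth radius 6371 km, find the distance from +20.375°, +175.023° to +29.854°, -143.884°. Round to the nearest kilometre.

Δλ = -143.884 − 175.023 = -318.907°; wrapped into (−180°, 180°]: 41.093°.
Δφ = 29.854 − 20.375 = 9.479°.
a = sin²(Δφ/2) + cos φ₁ · cos φ₂ · sin²(Δλ/2) = 0.106975.
c = 2·atan2(√a, √(1−a)) = 0.66640 rad → d = 6371·c ≈ 4245.66 km.

4246 km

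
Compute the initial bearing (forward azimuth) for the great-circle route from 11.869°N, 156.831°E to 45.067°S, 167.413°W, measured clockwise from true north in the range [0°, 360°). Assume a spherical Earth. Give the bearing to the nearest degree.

153°

Δλ = -167.413 − 156.831 = -324.244°; wrapped into (−180°, 180°]: 35.756°.
θ = atan2( sin Δλ · cos φ₂ , cos φ₁ · sin φ₂ − sin φ₁ · cos φ₂ · cos Δλ )
  = atan2(0.41270, -0.81068) = 153.020° → normalised to [0°, 360°): 153.020°.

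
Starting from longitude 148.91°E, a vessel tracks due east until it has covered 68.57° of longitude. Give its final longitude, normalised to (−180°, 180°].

142.52°W

Start at +148.91°; shift +68.57° → +217.48°.
+217.48° lies outside (−180°, 180°]; subtract 360° → -142.52°.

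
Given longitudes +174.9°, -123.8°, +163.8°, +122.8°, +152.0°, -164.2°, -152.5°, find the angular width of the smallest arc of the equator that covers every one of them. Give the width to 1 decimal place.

Sort the longitudes: -164.2°, -152.5°, -123.8°, +122.8°, +152.0°, +163.8°, +174.9°.
Eastward gaps between consecutive values (wrapping around): 11.7°, 28.7°, 246.6°, 29.2°, 11.8°, 11.1°, 20.9°.
Largest gap = 246.6° ⇒ minimal covering band is its complement: 360° − 246.6° = 113.4°.
Band runs from +122.8° eastward to -123.8°, crossing the antimeridian.

113.4°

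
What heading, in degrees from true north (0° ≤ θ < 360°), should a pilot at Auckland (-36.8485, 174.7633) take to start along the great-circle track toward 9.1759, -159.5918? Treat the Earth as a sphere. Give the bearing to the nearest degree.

33°

Δλ = -159.5918 − 174.7633 = -334.3551°; wrapped into (−180°, 180°]: 25.6449°.
θ = atan2( sin Δλ · cos φ₂ , cos φ₁ · sin φ₂ − sin φ₁ · cos φ₂ · cos Δλ )
  = atan2(0.42725, 0.66132) = 32.865° → normalised to [0°, 360°): 32.865°.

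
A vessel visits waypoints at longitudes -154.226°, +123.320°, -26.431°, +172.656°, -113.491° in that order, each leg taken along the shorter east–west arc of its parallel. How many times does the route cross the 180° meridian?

Leg 1: -154.226° → +123.320°, shortest Δλ = -82.454° (west) — crosses 180°.
Leg 2: +123.320° → -26.431°, shortest Δλ = -149.751° (west) — does not cross 180°.
Leg 3: -26.431° → +172.656°, shortest Δλ = -160.913° (west) — crosses 180°.
Leg 4: +172.656° → -113.491°, shortest Δλ = 73.853° (east) — crosses 180°.
Total crossings: 3.

3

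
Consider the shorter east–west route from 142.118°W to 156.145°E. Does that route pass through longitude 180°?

Yes

Naïve |156.145 − -142.118| = 298.263° > 180°, so the shorter arc goes the other way round — across 180°.
Signed shortest Δλ = ((156.145 − -142.118 + 180) mod 360) − 180 = -61.737°.
Going west by 61.737° from -142.118° passes through 180° before reaching +156.145°.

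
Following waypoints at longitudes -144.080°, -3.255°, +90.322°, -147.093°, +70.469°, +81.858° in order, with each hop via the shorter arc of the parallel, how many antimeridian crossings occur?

2

Leg 1: -144.080° → -3.255°, shortest Δλ = 140.825° (east) — does not cross 180°.
Leg 2: -3.255° → +90.322°, shortest Δλ = 93.577° (east) — does not cross 180°.
Leg 3: +90.322° → -147.093°, shortest Δλ = 122.585° (east) — crosses 180°.
Leg 4: -147.093° → +70.469°, shortest Δλ = -142.438° (west) — crosses 180°.
Leg 5: +70.469° → +81.858°, shortest Δλ = 11.389° (east) — does not cross 180°.
Total crossings: 2.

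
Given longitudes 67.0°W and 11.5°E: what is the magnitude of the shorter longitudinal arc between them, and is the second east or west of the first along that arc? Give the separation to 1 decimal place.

Raw difference: 11.5 − -67.0 = 78.5°.
Normalise into (−180°, 180°]: 78.5° stays 78.5°.
Positive ⇒ the second point lies to the east; separation 78.5°.

78.5° east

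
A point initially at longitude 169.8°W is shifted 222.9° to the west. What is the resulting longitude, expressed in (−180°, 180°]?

Start at -169.8°; shift −222.9° → -392.7°.
-392.7° lies outside (−180°, 180°]; add 360° → -32.7°.

32.7°W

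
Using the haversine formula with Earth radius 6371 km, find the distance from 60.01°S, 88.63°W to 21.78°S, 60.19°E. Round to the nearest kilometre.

Δλ = 60.19 − -88.63 = 148.82°.
Δφ = -21.78 − -60.01 = 38.23°.
a = sin²(Δφ/2) + cos φ₁ · cos φ₂ · sin²(Δλ/2) = 0.537875.
c = 2·atan2(√a, √(1−a)) = 1.64662 rad → d = 6371·c ≈ 10490.61 km.

10491 km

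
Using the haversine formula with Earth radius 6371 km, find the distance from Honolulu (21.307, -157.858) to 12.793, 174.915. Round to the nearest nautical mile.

1641 nmi

Δλ = 174.915 − -157.858 = 332.773°; wrapped into (−180°, 180°]: -27.227°.
Δφ = 12.793 − 21.307 = -8.514°.
a = sin²(Δφ/2) + cos φ₁ · cos φ₂ · sin²(Δλ/2) = 0.055842.
c = 2·atan2(√a, √(1−a)) = 0.47713 rad → d = 6371·c ≈ 3039.80 km ≈ 1641.36 nmi.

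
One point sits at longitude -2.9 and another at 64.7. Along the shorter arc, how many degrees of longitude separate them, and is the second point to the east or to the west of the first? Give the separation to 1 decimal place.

Raw difference: 64.7 − -2.9 = 67.6°.
Normalise into (−180°, 180°]: 67.6° stays 67.6°.
Positive ⇒ the second point lies to the east; separation 67.6°.

67.6° east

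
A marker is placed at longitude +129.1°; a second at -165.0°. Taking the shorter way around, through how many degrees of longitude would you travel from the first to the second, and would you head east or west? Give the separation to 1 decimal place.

65.9° east

Raw difference: -165.0 − 129.1 = -294.1°.
Normalise into (−180°, 180°]: -294.1° + 360° = 65.9°.
Positive ⇒ the second point lies to the east; separation 65.9°.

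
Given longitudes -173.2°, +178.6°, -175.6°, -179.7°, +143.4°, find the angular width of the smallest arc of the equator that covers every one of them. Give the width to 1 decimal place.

Sort the longitudes: -179.7°, -175.6°, -173.2°, +143.4°, +178.6°.
Eastward gaps between consecutive values (wrapping around): 4.1°, 2.4°, 316.6°, 35.2°, 1.7°.
Largest gap = 316.6° ⇒ minimal covering band is its complement: 360° − 316.6° = 43.4°.
Band runs from +143.4° eastward to -173.2°, crossing the antimeridian.

43.4°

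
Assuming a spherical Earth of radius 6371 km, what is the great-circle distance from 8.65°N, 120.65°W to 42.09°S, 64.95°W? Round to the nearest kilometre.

Δλ = -64.95 − -120.65 = 55.70°.
Δφ = -42.09 − 8.65 = -50.74°.
a = sin²(Δφ/2) + cos φ₁ · cos φ₂ · sin²(Δλ/2) = 0.343690.
c = 2·atan2(√a, √(1−a)) = 1.25285 rad → d = 6371·c ≈ 7981.88 km.

7982 km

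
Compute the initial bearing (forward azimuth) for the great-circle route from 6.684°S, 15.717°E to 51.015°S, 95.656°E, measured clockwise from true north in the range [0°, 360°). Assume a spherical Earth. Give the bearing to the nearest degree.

Δλ = 95.656 − 15.717 = 79.939°.
θ = atan2( sin Δλ · cos φ₂ , cos φ₁ · sin φ₂ − sin φ₁ · cos φ₂ · cos Δλ )
  = atan2(0.61944, -0.75924) = 140.790° → normalised to [0°, 360°): 140.790°.

141°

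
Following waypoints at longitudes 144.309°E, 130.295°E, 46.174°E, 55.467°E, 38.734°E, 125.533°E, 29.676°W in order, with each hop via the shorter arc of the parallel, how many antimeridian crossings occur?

Leg 1: +144.309° → +130.295°, shortest Δλ = -14.014° (west) — does not cross 180°.
Leg 2: +130.295° → +46.174°, shortest Δλ = -84.121° (west) — does not cross 180°.
Leg 3: +46.174° → +55.467°, shortest Δλ = 9.293° (east) — does not cross 180°.
Leg 4: +55.467° → +38.734°, shortest Δλ = -16.733° (west) — does not cross 180°.
Leg 5: +38.734° → +125.533°, shortest Δλ = 86.799° (east) — does not cross 180°.
Leg 6: +125.533° → -29.676°, shortest Δλ = -155.209° (west) — does not cross 180°.
Total crossings: 0.

0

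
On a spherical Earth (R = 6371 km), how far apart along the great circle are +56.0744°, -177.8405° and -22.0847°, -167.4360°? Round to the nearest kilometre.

8746 km

Δλ = -167.4360 − -177.8405 = 10.4045°.
Δφ = -22.0847 − 56.0744 = -78.1591°.
a = sin²(Δφ/2) + cos φ₁ · cos φ₂ · sin²(Δλ/2) = 0.401654.
c = 2·atan2(√a, √(1−a)) = 1.37281 rad → d = 6371·c ≈ 8746.20 km.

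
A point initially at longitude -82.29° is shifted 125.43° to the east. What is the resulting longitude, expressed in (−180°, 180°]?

+43.14°

Start at -82.29°; shift +125.43° → +43.14°.
+43.14° already lies in (−180°, 180°].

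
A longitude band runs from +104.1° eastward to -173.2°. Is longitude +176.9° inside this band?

Band width going east from +104.1° to -173.2°: ((-173.2 − 104.1) mod 360) = 82.7°.
Offset of +176.9° east of the west edge: ((176.9 − 104.1) mod 360) = 72.8°.
72.8° ≤ 82.7° ⇒ inside.

Yes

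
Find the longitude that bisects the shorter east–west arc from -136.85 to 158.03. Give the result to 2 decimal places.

Signed shortest Δλ from -136.85° to +158.03° is -65.12°.
Midpoint longitude = -136.85° + (-65.12°)/2 = -136.85° − 32.56° = -169.41°.
(The naïve average (-136.85 + +158.03)/2 = 10.59° is on the wrong side of the globe.)

-169.41°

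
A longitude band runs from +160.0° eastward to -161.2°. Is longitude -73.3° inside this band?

Band width going east from +160.0° to -161.2°: ((-161.2 − 160.0) mod 360) = 38.8°.
Offset of -73.3° east of the west edge: ((-73.3 − 160.0) mod 360) = 126.7°.
126.7° > 38.8° ⇒ outside.

No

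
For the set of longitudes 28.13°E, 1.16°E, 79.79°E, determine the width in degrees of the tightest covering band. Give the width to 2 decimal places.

78.63°

Sort the longitudes: +1.16°, +28.13°, +79.79°.
Eastward gaps between consecutive values (wrapping around): 26.97°, 51.66°, 281.37°.
Largest gap = 281.37° ⇒ minimal covering band is its complement: 360° − 281.37° = 78.63°.
Band runs from +1.16° eastward to +79.79°.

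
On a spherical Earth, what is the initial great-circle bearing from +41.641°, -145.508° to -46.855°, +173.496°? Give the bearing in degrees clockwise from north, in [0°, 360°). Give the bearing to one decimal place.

Δλ = 173.496 − -145.508 = 319.004°; wrapped into (−180°, 180°]: -40.996°.
θ = atan2( sin Δλ · cos φ₂ , cos φ₁ · sin φ₂ − sin φ₁ · cos φ₂ · cos Δλ )
  = atan2(-0.44861, -0.88822) = -153.203° → normalised to [0°, 360°): 206.797°.

206.8°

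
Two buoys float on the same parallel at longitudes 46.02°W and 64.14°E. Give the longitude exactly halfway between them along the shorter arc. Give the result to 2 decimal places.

9.06°E

Signed shortest Δλ from -46.02° to +64.14° is +110.16°.
Midpoint longitude = -46.02° + (+110.16°)/2 = -46.02° + 55.08° = +9.06°.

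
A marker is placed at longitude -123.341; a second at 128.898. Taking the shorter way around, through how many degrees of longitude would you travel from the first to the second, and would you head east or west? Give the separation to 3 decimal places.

Raw difference: 128.898 − -123.341 = 252.239°.
Normalise into (−180°, 180°]: 252.239° − 360° = -107.761°.
Negative ⇒ the second point lies to the west; separation 107.761°.

107.761° west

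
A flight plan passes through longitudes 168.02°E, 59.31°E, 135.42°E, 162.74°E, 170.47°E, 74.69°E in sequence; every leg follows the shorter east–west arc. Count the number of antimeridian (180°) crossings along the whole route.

0

Leg 1: +168.02° → +59.31°, shortest Δλ = -108.71° (west) — does not cross 180°.
Leg 2: +59.31° → +135.42°, shortest Δλ = 76.11° (east) — does not cross 180°.
Leg 3: +135.42° → +162.74°, shortest Δλ = 27.32° (east) — does not cross 180°.
Leg 4: +162.74° → +170.47°, shortest Δλ = 7.73° (east) — does not cross 180°.
Leg 5: +170.47° → +74.69°, shortest Δλ = -95.78° (west) — does not cross 180°.
Total crossings: 0.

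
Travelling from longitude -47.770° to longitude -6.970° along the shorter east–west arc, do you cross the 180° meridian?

Signed shortest Δλ = ((-6.970 − -47.770 + 180) mod 360) − 180 = 40.8°.
Going east by 40.8° from -47.770° reaches -6.970° without touching 180°.

No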